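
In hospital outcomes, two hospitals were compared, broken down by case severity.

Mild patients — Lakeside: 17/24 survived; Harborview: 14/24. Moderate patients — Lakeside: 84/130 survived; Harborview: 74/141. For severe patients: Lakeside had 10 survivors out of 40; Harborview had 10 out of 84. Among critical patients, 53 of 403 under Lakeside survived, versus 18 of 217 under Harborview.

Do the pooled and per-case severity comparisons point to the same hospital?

Mild: Lakeside 17/24 = 70.8%, Harborview 14/24 = 58.3% → Lakeside
Moderate: Lakeside 84/130 = 64.6%, Harborview 74/141 = 52.5% → Lakeside
Severe: Lakeside 10/40 = 25.0%, Harborview 10/84 = 11.9% → Lakeside
Critical: Lakeside 53/403 = 13.2%, Harborview 18/217 = 8.3% → Lakeside
Overall: Lakeside 164/597 = 27.5%, Harborview 116/466 = 24.9% → Lakeside
Lakeside wins overall and in every case group — no reversal.

Yes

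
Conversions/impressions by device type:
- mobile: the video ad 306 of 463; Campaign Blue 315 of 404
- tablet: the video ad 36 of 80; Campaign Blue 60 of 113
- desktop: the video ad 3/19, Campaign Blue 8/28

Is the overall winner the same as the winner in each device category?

Mobile: the video ad 306/463 = 66.1%, Campaign Blue 315/404 = 78.0% → Campaign Blue
Tablet: the video ad 36/80 = 45.0%, Campaign Blue 60/113 = 53.1% → Campaign Blue
Desktop: the video ad 3/19 = 15.8%, Campaign Blue 8/28 = 28.6% → Campaign Blue
Overall: the video ad 345/562 = 61.4%, Campaign Blue 383/545 = 70.3% → Campaign Blue
Campaign Blue wins overall and in every device group — no reversal.

Yes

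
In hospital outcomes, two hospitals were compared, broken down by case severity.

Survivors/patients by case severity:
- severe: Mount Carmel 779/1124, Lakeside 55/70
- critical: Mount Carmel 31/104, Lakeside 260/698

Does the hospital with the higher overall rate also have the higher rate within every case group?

Severe: Mount Carmel 779/1124 = 69.3%, Lakeside 55/70 = 78.6% → Lakeside
Critical: Mount Carmel 31/104 = 29.8%, Lakeside 260/698 = 37.2% → Lakeside
Overall: Mount Carmel 810/1228 = 66.0%, Lakeside 315/768 = 41.0% → Mount Carmel
Lakeside wins each case group but Mount Carmel wins overall — the comparison reverses. Lakeside's patients skew toward critical, which has a lower base rate.

No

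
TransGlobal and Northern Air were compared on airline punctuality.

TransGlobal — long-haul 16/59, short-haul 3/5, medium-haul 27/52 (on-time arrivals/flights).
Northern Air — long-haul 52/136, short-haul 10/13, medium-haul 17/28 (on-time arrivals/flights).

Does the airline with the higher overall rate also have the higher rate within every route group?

Yes

Long-haul: TransGlobal 16/59 = 27.1%, Northern Air 52/136 = 38.2% → Northern Air
Short-haul: TransGlobal 3/5 = 60.0%, Northern Air 10/13 = 76.9% → Northern Air
Medium-haul: TransGlobal 27/52 = 51.9%, Northern Air 17/28 = 60.7% → Northern Air
Overall: TransGlobal 46/116 = 39.7%, Northern Air 79/177 = 44.6% → Northern Air
Northern Air wins overall and in every route group — no reversal.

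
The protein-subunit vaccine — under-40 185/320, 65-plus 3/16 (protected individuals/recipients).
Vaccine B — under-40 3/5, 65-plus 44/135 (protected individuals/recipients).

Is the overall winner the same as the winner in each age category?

Under-40: the protein-subunit vaccine 185/320 = 57.8%, Vaccine B 3/5 = 60.0% → Vaccine B
65-plus: the protein-subunit vaccine 3/16 = 18.8%, Vaccine B 44/135 = 32.6% → Vaccine B
Overall: the protein-subunit vaccine 188/336 = 56.0%, Vaccine B 47/140 = 33.6% → the protein-subunit vaccine
Vaccine B wins each age group but the protein-subunit vaccine wins overall — the comparison reverses. Vaccine B's recipients skew toward 65-plus, which has a lower base rate.

No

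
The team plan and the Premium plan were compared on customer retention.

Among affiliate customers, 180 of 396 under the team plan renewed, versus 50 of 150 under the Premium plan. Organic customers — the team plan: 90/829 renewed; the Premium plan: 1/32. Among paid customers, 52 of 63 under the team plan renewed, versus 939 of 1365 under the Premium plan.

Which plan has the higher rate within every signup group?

Affiliate: the team plan 180/396 = 45.5%, the Premium plan 50/150 = 33.3% → the team plan
Organic: the team plan 90/829 = 10.9%, the Premium plan 1/32 = 3.1% → the team plan
Paid: the team plan 52/63 = 82.5%, the Premium plan 939/1365 = 68.8% → the team plan
The team plan has the higher rate in all 3 groups.

the team plan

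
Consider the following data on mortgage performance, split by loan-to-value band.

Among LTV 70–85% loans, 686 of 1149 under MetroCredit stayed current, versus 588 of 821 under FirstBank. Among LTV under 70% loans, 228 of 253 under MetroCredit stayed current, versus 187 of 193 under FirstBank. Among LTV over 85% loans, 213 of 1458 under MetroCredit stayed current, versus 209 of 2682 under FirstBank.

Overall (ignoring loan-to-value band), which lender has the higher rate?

LTV 70–85%: MetroCredit 686/1149 = 59.7%, FirstBank 588/821 = 71.6% → FirstBank
LTV under 70%: MetroCredit 228/253 = 90.1%, FirstBank 187/193 = 96.9% → FirstBank
LTV over 85%: MetroCredit 213/1458 = 14.6%, FirstBank 209/2682 = 7.8% → MetroCredit
Overall: MetroCredit 1127/2860 = 39.4%, FirstBank 984/3696 = 26.6% → MetroCredit
(Neither sweeps every loan-to-value group, but MetroCredit has the higher pooled rate.)

MetroCredit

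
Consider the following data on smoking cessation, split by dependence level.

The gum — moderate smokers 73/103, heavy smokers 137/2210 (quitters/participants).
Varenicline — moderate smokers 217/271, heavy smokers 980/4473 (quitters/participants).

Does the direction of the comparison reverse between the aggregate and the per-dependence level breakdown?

Moderate smokers: the gum 73/103 = 70.9%, varenicline 217/271 = 80.1% → varenicline
Heavy smokers: the gum 137/2210 = 6.2%, varenicline 980/4473 = 21.9% → varenicline
Overall: the gum 210/2313 = 9.1%, varenicline 1197/4744 = 25.2% → varenicline
Varenicline wins overall and in every dependence group — no reversal.

No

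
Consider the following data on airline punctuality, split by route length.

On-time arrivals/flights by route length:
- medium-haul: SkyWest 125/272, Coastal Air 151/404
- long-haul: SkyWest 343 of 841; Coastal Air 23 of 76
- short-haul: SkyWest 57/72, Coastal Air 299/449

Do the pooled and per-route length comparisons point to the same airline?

No

Medium-haul: SkyWest 125/272 = 46.0%, Coastal Air 151/404 = 37.4% → SkyWest
Long-haul: SkyWest 343/841 = 40.8%, Coastal Air 23/76 = 30.3% → SkyWest
Short-haul: SkyWest 57/72 = 79.2%, Coastal Air 299/449 = 66.6% → SkyWest
Overall: SkyWest 525/1185 = 44.3%, Coastal Air 473/929 = 50.9% → Coastal Air
SkyWest wins each route group but Coastal Air wins overall — the comparison reverses. SkyWest's flights skew toward long-haul, which has a lower base rate.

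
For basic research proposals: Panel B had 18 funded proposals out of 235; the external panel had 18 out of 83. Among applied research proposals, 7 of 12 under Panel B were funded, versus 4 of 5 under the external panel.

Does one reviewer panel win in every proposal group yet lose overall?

No

Basic research: Panel B 18/235 = 7.7%, the external panel 18/83 = 21.7% → the external panel
Applied research: Panel B 7/12 = 58.3%, the external panel 4/5 = 80.0% → the external panel
Overall: Panel B 25/247 = 10.1%, the external panel 22/88 = 25.0% → the external panel
The external panel wins overall and in every proposal group — no reversal.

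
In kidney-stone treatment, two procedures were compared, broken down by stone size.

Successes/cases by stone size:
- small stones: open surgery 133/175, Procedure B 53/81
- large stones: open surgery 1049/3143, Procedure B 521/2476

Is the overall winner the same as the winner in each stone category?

Small stones: open surgery 133/175 = 76.0%, Procedure B 53/81 = 65.4% → open surgery
Large stones: open surgery 1049/3143 = 33.4%, Procedure B 521/2476 = 21.0% → open surgery
Overall: open surgery 1182/3318 = 35.6%, Procedure B 574/2557 = 22.4% → open surgery
Open surgery wins overall and in every stone group — no reversal.

Yes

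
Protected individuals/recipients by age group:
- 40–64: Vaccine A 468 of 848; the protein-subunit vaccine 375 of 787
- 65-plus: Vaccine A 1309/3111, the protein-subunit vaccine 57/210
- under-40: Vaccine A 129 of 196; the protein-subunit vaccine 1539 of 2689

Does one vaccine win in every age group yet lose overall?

Yes

40–64: Vaccine A 468/848 = 55.2%, the protein-subunit vaccine 375/787 = 47.6% → Vaccine A
65-plus: Vaccine A 1309/3111 = 42.1%, the protein-subunit vaccine 57/210 = 27.1% → Vaccine A
Under-40: Vaccine A 129/196 = 65.8%, the protein-subunit vaccine 1539/2689 = 57.2% → Vaccine A
Overall: Vaccine A 1906/4155 = 45.9%, the protein-subunit vaccine 1971/3686 = 53.5% → the protein-subunit vaccine
Vaccine A wins each age group but the protein-subunit vaccine wins overall — the comparison reverses. Vaccine A's recipients skew toward 65-plus, which has a lower base rate.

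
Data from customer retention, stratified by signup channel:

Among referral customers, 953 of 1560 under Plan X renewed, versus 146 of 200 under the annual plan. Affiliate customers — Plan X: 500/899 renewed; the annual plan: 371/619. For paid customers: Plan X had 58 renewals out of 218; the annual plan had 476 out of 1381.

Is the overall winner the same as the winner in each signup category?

Referral: Plan X 953/1560 = 61.1%, the annual plan 146/200 = 73.0% → the annual plan
Affiliate: Plan X 500/899 = 55.6%, the annual plan 371/619 = 59.9% → the annual plan
Paid: Plan X 58/218 = 26.6%, the annual plan 476/1381 = 34.5% → the annual plan
Overall: Plan X 1511/2677 = 56.4%, the annual plan 993/2200 = 45.1% → Plan X
The annual plan wins each signup group but Plan X wins overall — the comparison reverses. The annual plan's customers skew toward paid, which has a lower base rate.

No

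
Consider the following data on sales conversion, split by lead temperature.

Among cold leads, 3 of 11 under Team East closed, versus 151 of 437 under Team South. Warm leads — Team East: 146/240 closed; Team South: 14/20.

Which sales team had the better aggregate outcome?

Team East

Cold: Team East 3/11 = 27.3%, Team South 151/437 = 34.6% → Team South
Warm: Team East 146/240 = 60.8%, Team South 14/20 = 70.0% → Team South
Overall: Team East 149/251 = 59.4%, Team South 165/457 = 36.1% → Team East
(Team South wins every lead group but Team East wins overall — Team South's leads skew toward the low-rate cold group.)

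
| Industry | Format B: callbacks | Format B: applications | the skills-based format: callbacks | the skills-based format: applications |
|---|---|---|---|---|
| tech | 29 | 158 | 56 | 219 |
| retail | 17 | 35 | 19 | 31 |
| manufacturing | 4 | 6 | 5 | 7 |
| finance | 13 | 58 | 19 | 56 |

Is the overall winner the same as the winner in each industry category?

Tech: Format B 29/158 = 18.4%, the skills-based format 56/219 = 25.6% → the skills-based format
Retail: Format B 17/35 = 48.6%, the skills-based format 19/31 = 61.3% → the skills-based format
Manufacturing: Format B 4/6 = 66.7%, the skills-based format 5/7 = 71.4% → the skills-based format
Finance: Format B 13/58 = 22.4%, the skills-based format 19/56 = 33.9% → the skills-based format
Overall: Format B 63/257 = 24.5%, the skills-based format 99/313 = 31.6% → the skills-based format
The skills-based format wins overall and in every industry group — no reversal.

Yes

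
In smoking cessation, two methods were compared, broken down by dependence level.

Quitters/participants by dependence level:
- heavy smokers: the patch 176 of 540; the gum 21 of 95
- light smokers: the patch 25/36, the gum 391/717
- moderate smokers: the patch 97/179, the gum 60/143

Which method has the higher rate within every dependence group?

Heavy smokers: the patch 176/540 = 32.6%, the gum 21/95 = 22.1% → the patch
Light smokers: the patch 25/36 = 69.4%, the gum 391/717 = 54.5% → the patch
Moderate smokers: the patch 97/179 = 54.2%, the gum 60/143 = 42.0% → the patch
The patch has the higher rate in all 3 groups.

the patch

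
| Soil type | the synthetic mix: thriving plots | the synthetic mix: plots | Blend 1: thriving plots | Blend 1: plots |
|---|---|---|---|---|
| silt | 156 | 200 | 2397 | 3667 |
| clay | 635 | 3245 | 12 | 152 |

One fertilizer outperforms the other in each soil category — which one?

Silt: the synthetic mix 156/200 = 78.0%, Blend 1 2397/3667 = 65.4% → the synthetic mix
Clay: the synthetic mix 635/3245 = 19.6%, Blend 1 12/152 = 7.9% → the synthetic mix
The synthetic mix has the higher rate in both groups.

the synthetic mix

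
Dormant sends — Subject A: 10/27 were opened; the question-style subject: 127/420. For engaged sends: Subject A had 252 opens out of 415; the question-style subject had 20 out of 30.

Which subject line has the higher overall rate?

Dormant: Subject A 10/27 = 37.0%, the question-style subject 127/420 = 30.2% → Subject A
Engaged: Subject A 252/415 = 60.7%, the question-style subject 20/30 = 66.7% → the question-style subject
Overall: Subject A 262/442 = 59.3%, the question-style subject 147/450 = 32.7% → Subject A
(Neither sweeps every recipient group, but Subject A has the higher pooled rate.)

Subject A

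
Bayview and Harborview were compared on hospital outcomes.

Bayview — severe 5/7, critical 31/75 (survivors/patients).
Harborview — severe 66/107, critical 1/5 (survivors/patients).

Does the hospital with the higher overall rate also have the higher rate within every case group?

No

Severe: Bayview 5/7 = 71.4%, Harborview 66/107 = 61.7% → Bayview
Critical: Bayview 31/75 = 41.3%, Harborview 1/5 = 20.0% → Bayview
Overall: Bayview 36/82 = 43.9%, Harborview 67/112 = 59.8% → Harborview
Bayview wins each case group but Harborview wins overall — the comparison reverses. Bayview's patients skew toward critical, which has a lower base rate.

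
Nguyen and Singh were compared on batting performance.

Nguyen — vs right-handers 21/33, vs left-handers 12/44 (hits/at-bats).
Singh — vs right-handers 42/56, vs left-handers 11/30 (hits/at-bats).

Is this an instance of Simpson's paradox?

Vs right-handers: Nguyen 21/33 = 63.6%, Singh 42/56 = 75.0% → Singh
Vs left-handers: Nguyen 12/44 = 27.3%, Singh 11/30 = 36.7% → Singh
Overall: Nguyen 33/77 = 42.9%, Singh 53/86 = 61.6% → Singh
Singh wins overall and in every pitcher group — no reversal.

No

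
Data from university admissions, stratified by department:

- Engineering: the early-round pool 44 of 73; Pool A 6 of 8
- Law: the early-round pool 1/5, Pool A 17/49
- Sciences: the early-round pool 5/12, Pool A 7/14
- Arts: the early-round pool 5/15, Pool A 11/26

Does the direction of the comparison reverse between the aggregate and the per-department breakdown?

Engineering: the early-round pool 44/73 = 60.3%, Pool A 6/8 = 75.0% → Pool A
Law: the early-round pool 1/5 = 20.0%, Pool A 17/49 = 34.7% → Pool A
Sciences: the early-round pool 5/12 = 41.7%, Pool A 7/14 = 50.0% → Pool A
Arts: the early-round pool 5/15 = 33.3%, Pool A 11/26 = 42.3% → Pool A
Overall: the early-round pool 55/105 = 52.4%, Pool A 41/97 = 42.3% → the early-round pool
Pool A wins each department group but the early-round pool wins overall — the comparison reverses. Pool A's applicants skew toward Law, which has a lower base rate.

Yes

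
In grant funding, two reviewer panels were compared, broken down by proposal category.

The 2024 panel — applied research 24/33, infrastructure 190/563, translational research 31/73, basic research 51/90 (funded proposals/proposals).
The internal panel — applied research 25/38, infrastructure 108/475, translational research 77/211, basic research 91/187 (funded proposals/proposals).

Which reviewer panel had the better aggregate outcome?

Applied research: the 2024 panel 24/33 = 72.7%, the internal panel 25/38 = 65.8% → the 2024 panel
Infrastructure: the 2024 panel 190/563 = 33.7%, the internal panel 108/475 = 22.7% → the 2024 panel
Translational research: the 2024 panel 31/73 = 42.5%, the internal panel 77/211 = 36.5% → the 2024 panel
Basic research: the 2024 panel 51/90 = 56.7%, the internal panel 91/187 = 48.7% → the 2024 panel
Overall: the 2024 panel 296/759 = 39.0%, the internal panel 301/911 = 33.0% → the 2024 panel

the 2024 panel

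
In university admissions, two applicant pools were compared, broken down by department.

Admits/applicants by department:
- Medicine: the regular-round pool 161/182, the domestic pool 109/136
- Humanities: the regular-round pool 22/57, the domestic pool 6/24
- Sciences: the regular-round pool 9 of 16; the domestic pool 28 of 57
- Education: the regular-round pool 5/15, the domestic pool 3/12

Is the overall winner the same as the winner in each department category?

Medicine: the regular-round pool 161/182 = 88.5%, the domestic pool 109/136 = 80.1% → the regular-round pool
Humanities: the regular-round pool 22/57 = 38.6%, the domestic pool 6/24 = 25.0% → the regular-round pool
Sciences: the regular-round pool 9/16 = 56.2%, the domestic pool 28/57 = 49.1% → the regular-round pool
Education: the regular-round pool 5/15 = 33.3%, the domestic pool 3/12 = 25.0% → the regular-round pool
Overall: the regular-round pool 197/270 = 73.0%, the domestic pool 146/229 = 63.8% → the regular-round pool
The regular-round pool wins overall and in every department group — no reversal.

Yes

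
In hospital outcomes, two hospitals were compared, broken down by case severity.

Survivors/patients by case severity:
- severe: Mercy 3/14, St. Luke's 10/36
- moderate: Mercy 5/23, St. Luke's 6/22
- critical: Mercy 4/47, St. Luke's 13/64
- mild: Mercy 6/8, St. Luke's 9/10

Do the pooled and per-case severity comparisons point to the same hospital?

Severe: Mercy 3/14 = 21.4%, St. Luke's 10/36 = 27.8% → St. Luke's
Moderate: Mercy 5/23 = 21.7%, St. Luke's 6/22 = 27.3% → St. Luke's
Critical: Mercy 4/47 = 8.5%, St. Luke's 13/64 = 20.3% → St. Luke's
Mild: Mercy 6/8 = 75.0%, St. Luke's 9/10 = 90.0% → St. Luke's
Overall: Mercy 18/92 = 19.6%, St. Luke's 38/132 = 28.8% → St. Luke's
St. Luke's wins overall and in every case group — no reversal.

Yes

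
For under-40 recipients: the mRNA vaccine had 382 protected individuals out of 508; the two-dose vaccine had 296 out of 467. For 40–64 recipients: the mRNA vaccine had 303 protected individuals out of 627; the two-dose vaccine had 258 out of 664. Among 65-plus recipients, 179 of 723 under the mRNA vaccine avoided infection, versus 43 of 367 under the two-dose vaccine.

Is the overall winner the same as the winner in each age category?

Yes

Under-40: the mRNA vaccine 382/508 = 75.2%, the two-dose vaccine 296/467 = 63.4% → the mRNA vaccine
40–64: the mRNA vaccine 303/627 = 48.3%, the two-dose vaccine 258/664 = 38.9% → the mRNA vaccine
65-plus: the mRNA vaccine 179/723 = 24.8%, the two-dose vaccine 43/367 = 11.7% → the mRNA vaccine
Overall: the mRNA vaccine 864/1858 = 46.5%, the two-dose vaccine 597/1498 = 39.9% → the mRNA vaccine
The mRNA vaccine wins overall and in every age group — no reversal.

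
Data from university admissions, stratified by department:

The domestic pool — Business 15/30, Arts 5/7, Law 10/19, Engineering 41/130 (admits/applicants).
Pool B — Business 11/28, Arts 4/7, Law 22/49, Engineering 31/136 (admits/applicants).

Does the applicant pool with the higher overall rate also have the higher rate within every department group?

Yes

Business: the domestic pool 15/30 = 50.0%, Pool B 11/28 = 39.3% → the domestic pool
Arts: the domestic pool 5/7 = 71.4%, Pool B 4/7 = 57.1% → the domestic pool
Law: the domestic pool 10/19 = 52.6%, Pool B 22/49 = 44.9% → the domestic pool
Engineering: the domestic pool 41/130 = 31.5%, Pool B 31/136 = 22.8% → the domestic pool
Overall: the domestic pool 71/186 = 38.2%, Pool B 68/220 = 30.9% → the domestic pool
The domestic pool wins overall and in every department group — no reversal.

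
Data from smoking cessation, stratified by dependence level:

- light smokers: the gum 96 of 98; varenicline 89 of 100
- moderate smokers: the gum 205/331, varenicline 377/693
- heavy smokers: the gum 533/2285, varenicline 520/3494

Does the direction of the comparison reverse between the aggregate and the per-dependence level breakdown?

Light smokers: the gum 96/98 = 98.0%, varenicline 89/100 = 89.0% → the gum
Moderate smokers: the gum 205/331 = 61.9%, varenicline 377/693 = 54.4% → the gum
Heavy smokers: the gum 533/2285 = 23.3%, varenicline 520/3494 = 14.9% → the gum
Overall: the gum 834/2714 = 30.7%, varenicline 986/4287 = 23.0% → the gum
The gum wins overall and in every dependence group — no reversal.

No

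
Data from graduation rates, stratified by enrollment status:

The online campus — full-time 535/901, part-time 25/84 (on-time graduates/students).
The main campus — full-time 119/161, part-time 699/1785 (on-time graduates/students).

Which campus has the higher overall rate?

the online campus

Full-time: the online campus 535/901 = 59.4%, the main campus 119/161 = 73.9% → the main campus
Part-time: the online campus 25/84 = 29.8%, the main campus 699/1785 = 39.2% → the main campus
Overall: the online campus 560/985 = 56.9%, the main campus 818/1946 = 42.0% → the online campus
(The main campus wins every enrollment group but the online campus wins overall — the main campus's students skew toward the low-rate part-time group.)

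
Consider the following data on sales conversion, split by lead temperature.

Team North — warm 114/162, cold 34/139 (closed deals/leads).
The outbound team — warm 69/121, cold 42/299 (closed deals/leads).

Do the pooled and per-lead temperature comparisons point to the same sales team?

Warm: Team North 114/162 = 70.4%, the outbound team 69/121 = 57.0% → Team North
Cold: Team North 34/139 = 24.5%, the outbound team 42/299 = 14.0% → Team North
Overall: Team North 148/301 = 49.2%, the outbound team 111/420 = 26.4% → Team North
Team North wins overall and in every lead group — no reversal.

Yes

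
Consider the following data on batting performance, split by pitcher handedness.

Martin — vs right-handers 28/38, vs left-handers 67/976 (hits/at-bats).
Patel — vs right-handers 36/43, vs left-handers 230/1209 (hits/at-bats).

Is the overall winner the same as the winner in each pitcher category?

Yes

Vs right-handers: Martin 28/38 = 73.7%, Patel 36/43 = 83.7% → Patel
Vs left-handers: Martin 67/976 = 6.9%, Patel 230/1209 = 19.0% → Patel
Overall: Martin 95/1014 = 9.4%, Patel 266/1252 = 21.2% → Patel
Patel wins overall and in every pitcher group — no reversal.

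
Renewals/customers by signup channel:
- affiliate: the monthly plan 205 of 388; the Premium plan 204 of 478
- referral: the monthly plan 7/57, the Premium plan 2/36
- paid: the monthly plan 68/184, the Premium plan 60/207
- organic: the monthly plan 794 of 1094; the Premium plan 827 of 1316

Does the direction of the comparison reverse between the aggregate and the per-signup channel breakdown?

No

Affiliate: the monthly plan 205/388 = 52.8%, the Premium plan 204/478 = 42.7% → the monthly plan
Referral: the monthly plan 7/57 = 12.3%, the Premium plan 2/36 = 5.6% → the monthly plan
Paid: the monthly plan 68/184 = 37.0%, the Premium plan 60/207 = 29.0% → the monthly plan
Organic: the monthly plan 794/1094 = 72.6%, the Premium plan 827/1316 = 62.8% → the monthly plan
Overall: the monthly plan 1074/1723 = 62.3%, the Premium plan 1093/2037 = 53.7% → the monthly plan
The monthly plan wins overall and in every signup group — no reversal.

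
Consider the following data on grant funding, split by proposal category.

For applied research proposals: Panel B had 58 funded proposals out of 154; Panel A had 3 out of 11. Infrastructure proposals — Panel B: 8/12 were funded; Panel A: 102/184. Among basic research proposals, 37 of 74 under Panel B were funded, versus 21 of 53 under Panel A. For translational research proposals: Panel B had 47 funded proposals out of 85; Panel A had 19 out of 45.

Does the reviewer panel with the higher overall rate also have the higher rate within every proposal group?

No

Applied research: Panel B 58/154 = 37.7%, Panel A 3/11 = 27.3% → Panel B
Infrastructure: Panel B 8/12 = 66.7%, Panel A 102/184 = 55.4% → Panel B
Basic research: Panel B 37/74 = 50.0%, Panel A 21/53 = 39.6% → Panel B
Translational research: Panel B 47/85 = 55.3%, Panel A 19/45 = 42.2% → Panel B
Overall: Panel B 150/325 = 46.2%, Panel A 145/293 = 49.5% → Panel A
Panel B wins each proposal group but Panel A wins overall — the comparison reverses. Panel B's proposals skew toward applied research, which has a lower base rate.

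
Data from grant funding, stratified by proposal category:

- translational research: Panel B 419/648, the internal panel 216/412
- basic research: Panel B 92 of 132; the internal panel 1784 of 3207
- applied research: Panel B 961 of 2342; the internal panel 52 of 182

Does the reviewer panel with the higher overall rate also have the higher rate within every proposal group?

Translational research: Panel B 419/648 = 64.7%, the internal panel 216/412 = 52.4% → Panel B
Basic research: Panel B 92/132 = 69.7%, the internal panel 1784/3207 = 55.6% → Panel B
Applied research: Panel B 961/2342 = 41.0%, the internal panel 52/182 = 28.6% → Panel B
Overall: Panel B 1472/3122 = 47.1%, the internal panel 2052/3801 = 54.0% → the internal panel
Panel B wins each proposal group but the internal panel wins overall — the comparison reverses. Panel B's proposals skew toward applied research, which has a lower base rate.

No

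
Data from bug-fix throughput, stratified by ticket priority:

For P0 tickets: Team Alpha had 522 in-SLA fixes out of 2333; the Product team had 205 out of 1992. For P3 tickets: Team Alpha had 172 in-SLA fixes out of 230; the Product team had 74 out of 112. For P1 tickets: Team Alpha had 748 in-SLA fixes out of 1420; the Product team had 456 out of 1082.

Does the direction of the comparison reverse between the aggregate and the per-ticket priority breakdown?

No

P0: Team Alpha 522/2333 = 22.4%, the Product team 205/1992 = 10.3% → Team Alpha
P3: Team Alpha 172/230 = 74.8%, the Product team 74/112 = 66.1% → Team Alpha
P1: Team Alpha 748/1420 = 52.7%, the Product team 456/1082 = 42.1% → Team Alpha
Overall: Team Alpha 1442/3983 = 36.2%, the Product team 735/3186 = 23.1% → Team Alpha
Team Alpha wins overall and in every ticket group — no reversal.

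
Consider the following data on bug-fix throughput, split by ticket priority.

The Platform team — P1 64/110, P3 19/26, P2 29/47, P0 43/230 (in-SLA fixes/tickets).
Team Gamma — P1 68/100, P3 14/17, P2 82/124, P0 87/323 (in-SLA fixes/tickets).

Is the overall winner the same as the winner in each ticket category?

Yes

P1: the Platform team 64/110 = 58.2%, Team Gamma 68/100 = 68.0% → Team Gamma
P3: the Platform team 19/26 = 73.1%, Team Gamma 14/17 = 82.4% → Team Gamma
P2: the Platform team 29/47 = 61.7%, Team Gamma 82/124 = 66.1% → Team Gamma
P0: the Platform team 43/230 = 18.7%, Team Gamma 87/323 = 26.9% → Team Gamma
Overall: the Platform team 155/413 = 37.5%, Team Gamma 251/564 = 44.5% → Team Gamma
Team Gamma wins overall and in every ticket group — no reversal.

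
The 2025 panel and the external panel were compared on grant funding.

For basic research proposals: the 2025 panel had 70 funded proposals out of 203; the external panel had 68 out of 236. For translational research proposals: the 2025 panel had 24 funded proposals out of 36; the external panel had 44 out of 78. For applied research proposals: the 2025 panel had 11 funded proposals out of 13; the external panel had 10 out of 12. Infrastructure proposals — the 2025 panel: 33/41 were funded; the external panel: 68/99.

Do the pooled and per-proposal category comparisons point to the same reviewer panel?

Basic research: the 2025 panel 70/203 = 34.5%, the external panel 68/236 = 28.8% → the 2025 panel
Translational research: the 2025 panel 24/36 = 66.7%, the external panel 44/78 = 56.4% → the 2025 panel
Applied research: the 2025 panel 11/13 = 84.6%, the external panel 10/12 = 83.3% → the 2025 panel
Infrastructure: the 2025 panel 33/41 = 80.5%, the external panel 68/99 = 68.7% → the 2025 panel
Overall: the 2025 panel 138/293 = 47.1%, the external panel 190/425 = 44.7% → the 2025 panel
The 2025 panel wins overall and in every proposal group — no reversal.

Yes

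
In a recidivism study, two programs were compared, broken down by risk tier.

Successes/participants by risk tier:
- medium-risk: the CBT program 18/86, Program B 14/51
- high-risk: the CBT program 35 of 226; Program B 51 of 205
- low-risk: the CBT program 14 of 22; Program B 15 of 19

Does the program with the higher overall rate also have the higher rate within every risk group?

Medium-risk: the CBT program 18/86 = 20.9%, Program B 14/51 = 27.5% → Program B
High-risk: the CBT program 35/226 = 15.5%, Program B 51/205 = 24.9% → Program B
Low-risk: the CBT program 14/22 = 63.6%, Program B 15/19 = 78.9% → Program B
Overall: the CBT program 67/334 = 20.1%, Program B 80/275 = 29.1% → Program B
Program B wins overall and in every risk group — no reversal.

Yes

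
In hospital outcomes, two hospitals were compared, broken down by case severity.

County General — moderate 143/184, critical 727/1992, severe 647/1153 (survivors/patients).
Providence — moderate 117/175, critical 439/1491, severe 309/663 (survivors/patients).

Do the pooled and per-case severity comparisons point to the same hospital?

Yes

Moderate: County General 143/184 = 77.7%, Providence 117/175 = 66.9% → County General
Critical: County General 727/1992 = 36.5%, Providence 439/1491 = 29.4% → County General
Severe: County General 647/1153 = 56.1%, Providence 309/663 = 46.6% → County General
Overall: County General 1517/3329 = 45.6%, Providence 865/2329 = 37.1% → County General
County General wins overall and in every case group — no reversal.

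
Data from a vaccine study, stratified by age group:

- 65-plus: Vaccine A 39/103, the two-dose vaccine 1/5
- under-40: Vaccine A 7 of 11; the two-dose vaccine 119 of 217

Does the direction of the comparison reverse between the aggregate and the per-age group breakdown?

Yes

65-plus: Vaccine A 39/103 = 37.9%, the two-dose vaccine 1/5 = 20.0% → Vaccine A
Under-40: Vaccine A 7/11 = 63.6%, the two-dose vaccine 119/217 = 54.8% → Vaccine A
Overall: Vaccine A 46/114 = 40.4%, the two-dose vaccine 120/222 = 54.1% → the two-dose vaccine
Vaccine A wins each age group but the two-dose vaccine wins overall — the comparison reverses. Vaccine A's recipients skew toward 65-plus, which has a lower base rate.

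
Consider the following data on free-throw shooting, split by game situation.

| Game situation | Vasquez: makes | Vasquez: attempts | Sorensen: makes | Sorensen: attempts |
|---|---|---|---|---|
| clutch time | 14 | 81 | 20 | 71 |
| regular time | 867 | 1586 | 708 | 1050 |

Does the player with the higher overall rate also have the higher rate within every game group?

Clutch time: Vasquez 14/81 = 17.3%, Sorensen 20/71 = 28.2% → Sorensen
Regular time: Vasquez 867/1586 = 54.7%, Sorensen 708/1050 = 67.4% → Sorensen
Overall: Vasquez 881/1667 = 52.8%, Sorensen 728/1121 = 64.9% → Sorensen
Sorensen wins overall and in every game group — no reversal.

Yes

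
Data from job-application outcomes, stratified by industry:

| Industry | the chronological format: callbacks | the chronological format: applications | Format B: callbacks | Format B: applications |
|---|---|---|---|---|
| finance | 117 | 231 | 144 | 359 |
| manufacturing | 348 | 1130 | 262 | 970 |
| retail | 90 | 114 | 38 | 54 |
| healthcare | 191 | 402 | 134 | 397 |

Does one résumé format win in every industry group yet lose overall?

No

Finance: the chronological format 117/231 = 50.6%, Format B 144/359 = 40.1% → the chronological format
Manufacturing: the chronological format 348/1130 = 30.8%, Format B 262/970 = 27.0% → the chronological format
Retail: the chronological format 90/114 = 78.9%, Format B 38/54 = 70.4% → the chronological format
Healthcare: the chronological format 191/402 = 47.5%, Format B 134/397 = 33.8% → the chronological format
Overall: the chronological format 746/1877 = 39.7%, Format B 578/1780 = 32.5% → the chronological format
The chronological format wins overall and in every industry group — no reversal.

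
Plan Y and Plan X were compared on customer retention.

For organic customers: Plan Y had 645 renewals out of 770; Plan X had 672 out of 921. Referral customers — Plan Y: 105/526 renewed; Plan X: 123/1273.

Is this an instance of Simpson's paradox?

Organic: Plan Y 645/770 = 83.8%, Plan X 672/921 = 73.0% → Plan Y
Referral: Plan Y 105/526 = 20.0%, Plan X 123/1273 = 9.7% → Plan Y
Overall: Plan Y 750/1296 = 57.9%, Plan X 795/2194 = 36.2% → Plan Y
Plan Y wins overall and in every signup group — no reversal.

No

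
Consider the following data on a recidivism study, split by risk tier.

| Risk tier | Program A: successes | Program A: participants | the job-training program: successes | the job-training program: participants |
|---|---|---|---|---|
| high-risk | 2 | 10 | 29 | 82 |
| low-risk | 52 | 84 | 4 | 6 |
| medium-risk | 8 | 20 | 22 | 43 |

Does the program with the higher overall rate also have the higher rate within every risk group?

No

High-risk: Program A 2/10 = 20.0%, the job-training program 29/82 = 35.4% → the job-training program
Low-risk: Program A 52/84 = 61.9%, the job-training program 4/6 = 66.7% → the job-training program
Medium-risk: Program A 8/20 = 40.0%, the job-training program 22/43 = 51.2% → the job-training program
Overall: Program A 62/114 = 54.4%, the job-training program 55/131 = 42.0% → Program A
The job-training program wins each risk group but Program A wins overall — the comparison reverses. The job-training program's participants skew toward high-risk, which has a lower base rate.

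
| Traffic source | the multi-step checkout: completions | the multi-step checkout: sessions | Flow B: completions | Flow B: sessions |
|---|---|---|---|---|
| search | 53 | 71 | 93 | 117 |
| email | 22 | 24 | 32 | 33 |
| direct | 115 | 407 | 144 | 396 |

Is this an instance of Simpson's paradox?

No

Search: the multi-step checkout 53/71 = 74.6%, Flow B 93/117 = 79.5% → Flow B
Email: the multi-step checkout 22/24 = 91.7%, Flow B 32/33 = 97.0% → Flow B
Direct: the multi-step checkout 115/407 = 28.3%, Flow B 144/396 = 36.4% → Flow B
Overall: the multi-step checkout 190/502 = 37.8%, Flow B 269/546 = 49.3% → Flow B
Flow B wins overall and in every traffic group — no reversal.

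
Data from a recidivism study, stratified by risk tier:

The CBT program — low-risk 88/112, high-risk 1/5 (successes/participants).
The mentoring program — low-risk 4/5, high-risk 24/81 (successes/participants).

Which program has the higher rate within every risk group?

the mentoring program

Low-risk: the CBT program 88/112 = 78.6%, the mentoring program 4/5 = 80.0% → the mentoring program
High-risk: the CBT program 1/5 = 20.0%, the mentoring program 24/81 = 29.6% → the mentoring program
The mentoring program has the higher rate in both groups.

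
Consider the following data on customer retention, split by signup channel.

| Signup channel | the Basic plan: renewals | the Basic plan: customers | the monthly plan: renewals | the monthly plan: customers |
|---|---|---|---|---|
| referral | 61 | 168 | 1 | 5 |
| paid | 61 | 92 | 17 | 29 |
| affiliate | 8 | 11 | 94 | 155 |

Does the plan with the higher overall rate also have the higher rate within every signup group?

No

Referral: the Basic plan 61/168 = 36.3%, the monthly plan 1/5 = 20.0% → the Basic plan
Paid: the Basic plan 61/92 = 66.3%, the monthly plan 17/29 = 58.6% → the Basic plan
Affiliate: the Basic plan 8/11 = 72.7%, the monthly plan 94/155 = 60.6% → the Basic plan
Overall: the Basic plan 130/271 = 48.0%, the monthly plan 112/189 = 59.3% → the monthly plan
The Basic plan wins each signup group but the monthly plan wins overall — the comparison reverses. The Basic plan's customers skew toward referral, which has a lower base rate.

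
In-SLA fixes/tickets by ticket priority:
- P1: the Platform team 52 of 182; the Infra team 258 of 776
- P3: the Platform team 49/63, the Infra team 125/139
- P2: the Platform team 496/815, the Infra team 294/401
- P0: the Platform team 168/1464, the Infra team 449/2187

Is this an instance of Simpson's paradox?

P1: the Platform team 52/182 = 28.6%, the Infra team 258/776 = 33.2% → the Infra team
P3: the Platform team 49/63 = 77.8%, the Infra team 125/139 = 89.9% → the Infra team
P2: the Platform team 496/815 = 60.9%, the Infra team 294/401 = 73.3% → the Infra team
P0: the Platform team 168/1464 = 11.5%, the Infra team 449/2187 = 20.5% → the Infra team
Overall: the Platform team 765/2524 = 30.3%, the Infra team 1126/3503 = 32.1% → the Infra team
The Infra team wins overall and in every ticket group — no reversal.

No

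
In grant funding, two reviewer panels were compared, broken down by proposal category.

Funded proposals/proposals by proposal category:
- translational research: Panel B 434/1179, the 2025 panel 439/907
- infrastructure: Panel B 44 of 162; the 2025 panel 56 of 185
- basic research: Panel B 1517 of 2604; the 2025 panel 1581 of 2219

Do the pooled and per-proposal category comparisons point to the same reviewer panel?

Yes

Translational research: Panel B 434/1179 = 36.8%, the 2025 panel 439/907 = 48.4% → the 2025 panel
Infrastructure: Panel B 44/162 = 27.2%, the 2025 panel 56/185 = 30.3% → the 2025 panel
Basic research: Panel B 1517/2604 = 58.3%, the 2025 panel 1581/2219 = 71.2% → the 2025 panel
Overall: Panel B 1995/3945 = 50.6%, the 2025 panel 2076/3311 = 62.7% → the 2025 panel
The 2025 panel wins overall and in every proposal group — no reversal.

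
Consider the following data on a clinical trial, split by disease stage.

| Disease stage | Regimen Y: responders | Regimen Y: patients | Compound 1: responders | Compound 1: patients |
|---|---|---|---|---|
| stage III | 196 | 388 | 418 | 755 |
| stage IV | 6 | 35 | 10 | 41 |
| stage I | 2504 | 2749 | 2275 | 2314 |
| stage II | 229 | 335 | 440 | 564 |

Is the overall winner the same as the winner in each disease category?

Stage III: Regimen Y 196/388 = 50.5%, Compound 1 418/755 = 55.4% → Compound 1
Stage IV: Regimen Y 6/35 = 17.1%, Compound 1 10/41 = 24.4% → Compound 1
Stage I: Regimen Y 2504/2749 = 91.1%, Compound 1 2275/2314 = 98.3% → Compound 1
Stage II: Regimen Y 229/335 = 68.4%, Compound 1 440/564 = 78.0% → Compound 1
Overall: Regimen Y 2935/3507 = 83.7%, Compound 1 3143/3674 = 85.5% → Compound 1
Compound 1 wins overall and in every disease group — no reversal.

Yes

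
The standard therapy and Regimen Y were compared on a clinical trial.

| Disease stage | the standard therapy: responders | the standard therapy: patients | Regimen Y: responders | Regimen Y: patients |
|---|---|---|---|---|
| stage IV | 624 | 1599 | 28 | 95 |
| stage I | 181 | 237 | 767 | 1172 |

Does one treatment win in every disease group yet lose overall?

Yes

Stage IV: the standard therapy 624/1599 = 39.0%, Regimen Y 28/95 = 29.5% → the standard therapy
Stage I: the standard therapy 181/237 = 76.4%, Regimen Y 767/1172 = 65.4% → the standard therapy
Overall: the standard therapy 805/1836 = 43.8%, Regimen Y 795/1267 = 62.7% → Regimen Y
The standard therapy wins each disease group but Regimen Y wins overall — the comparison reverses. The standard therapy's patients skew toward stage IV, which has a lower base rate.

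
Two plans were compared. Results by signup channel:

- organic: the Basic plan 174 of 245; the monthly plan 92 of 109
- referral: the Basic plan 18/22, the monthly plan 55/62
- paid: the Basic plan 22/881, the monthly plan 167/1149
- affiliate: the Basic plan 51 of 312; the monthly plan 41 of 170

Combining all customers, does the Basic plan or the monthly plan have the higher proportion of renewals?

the monthly plan

Organic: the Basic plan 174/245 = 71.0%, the monthly plan 92/109 = 84.4% → the monthly plan
Referral: the Basic plan 18/22 = 81.8%, the monthly plan 55/62 = 88.7% → the monthly plan
Paid: the Basic plan 22/881 = 2.5%, the monthly plan 167/1149 = 14.5% → the monthly plan
Affiliate: the Basic plan 51/312 = 16.3%, the monthly plan 41/170 = 24.1% → the monthly plan
Overall: the Basic plan 265/1460 = 18.2%, the monthly plan 355/1490 = 23.8% → the monthly plan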